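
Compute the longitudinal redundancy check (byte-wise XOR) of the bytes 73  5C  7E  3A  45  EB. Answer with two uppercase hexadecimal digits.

XOR the bytes together:
  start with 0x73
  0x73 ⊕ 0x5C = 0x2F
  0x2F ⊕ 0x7E = 0x51
  0x51 ⊕ 0x3A = 0x6B
  0x6B ⊕ 0x45 = 0x2E
  0x2E ⊕ 0xEB = 0xC5

C5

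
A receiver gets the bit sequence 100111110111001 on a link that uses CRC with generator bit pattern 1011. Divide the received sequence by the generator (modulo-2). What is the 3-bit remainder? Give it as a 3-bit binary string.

000

Modulo-2 division of 100111110111001 by 1011:
  pos 0: 1001 XOR 1011 = 0010
  pos 2: 1011 XOR 1011 = 0000
  pos 6: 1101 XOR 1011 = 0110
  pos 7: 1101 XOR 1011 = 0110
  pos 8: 1101 XOR 1011 = 0110
  pos 9: 1100 XOR 1011 = 0111
  pos 10: 1110 XOR 1011 = 0101
  pos 11: 1011 XOR 1011 = 0000
Remainder = 000 (zero — the frame passes the CRC check).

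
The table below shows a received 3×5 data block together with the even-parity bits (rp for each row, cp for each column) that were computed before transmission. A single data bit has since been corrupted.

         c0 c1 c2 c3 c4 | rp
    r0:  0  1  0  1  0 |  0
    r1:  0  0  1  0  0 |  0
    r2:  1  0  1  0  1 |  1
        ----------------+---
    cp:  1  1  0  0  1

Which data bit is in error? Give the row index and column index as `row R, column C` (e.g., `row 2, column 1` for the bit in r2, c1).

row 1, column 3

Recompute each row's even parity and compare to rp:
  r0: data parity 0, sent rp 0 → ok
  r1: data parity 1, sent rp 0 → mismatch
  r2: data parity 1, sent rp 1 → ok
Recompute each column's even parity and compare to cp:
  c0: data parity 1, sent cp 1 → ok
  c1: data parity 1, sent cp 1 → ok
  c2: data parity 0, sent cp 0 → ok
  c3: data parity 1, sent cp 0 → mismatch
  c4: data parity 1, sent cp 1 → ok
Exactly one row (r1) and one column (c3) fail → the flipped bit is at their intersection.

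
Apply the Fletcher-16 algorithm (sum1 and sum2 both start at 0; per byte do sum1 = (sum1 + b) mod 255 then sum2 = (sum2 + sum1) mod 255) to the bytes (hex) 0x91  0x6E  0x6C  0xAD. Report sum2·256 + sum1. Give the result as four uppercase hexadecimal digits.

181A

Running sums (mod 255):
  after byte 0 (0x91): sum1=145, sum2=145
  after byte 1 (0x6E): sum1=0, sum2=145
  after byte 2 (0x6C): sum1=108, sum2=253
  after byte 3 (0xAD): sum1=26, sum2=24
Checksum = sum2·256 + sum1 = 24·256 + 26 = 6170 = 0x181A.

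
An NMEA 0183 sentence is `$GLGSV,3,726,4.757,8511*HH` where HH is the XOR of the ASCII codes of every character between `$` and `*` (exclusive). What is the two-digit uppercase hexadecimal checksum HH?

XOR the ASCII codes of the payload characters:
  'G' = 0x47 → acc = 0x47
  'L' = 0x4C → acc = 0x0B
  'G' = 0x47 → acc = 0x4C
  'S' = 0x53 → acc = 0x1F
  'V' = 0x56 → acc = 0x49
  ',' = 0x2C → acc = 0x65
  '3' = 0x33 → acc = 0x56
  ',' = 0x2C → acc = 0x7A
  '7' = 0x37 → acc = 0x4D
  '2' = 0x32 → acc = 0x7F
  '6' = 0x36 → acc = 0x49
  ',' = 0x2C → acc = 0x65
  '4' = 0x34 → acc = 0x51
  '.' = 0x2E → acc = 0x7F
  '7' = 0x37 → acc = 0x48
  '5' = 0x35 → acc = 0x7D
  '7' = 0x37 → acc = 0x4A
  ',' = 0x2C → acc = 0x66
  '8' = 0x38 → acc = 0x5E
  '5' = 0x35 → acc = 0x6B
  '1' = 0x31 → acc = 0x5A
  '1' = 0x31 → acc = 0x6B
Checksum = 0x6B.

6B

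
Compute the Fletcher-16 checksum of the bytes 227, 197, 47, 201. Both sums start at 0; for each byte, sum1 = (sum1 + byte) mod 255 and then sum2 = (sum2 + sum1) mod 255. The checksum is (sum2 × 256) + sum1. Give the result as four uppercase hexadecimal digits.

Running sums (mod 255):
  after byte 0 (227): sum1=227, sum2=227
  after byte 1 (197): sum1=169, sum2=141
  after byte 2 (47): sum1=216, sum2=102
  after byte 3 (201): sum1=162, sum2=9
Checksum = sum2·256 + sum1 = 9·256 + 162 = 2466 = 0x09A2.

09A2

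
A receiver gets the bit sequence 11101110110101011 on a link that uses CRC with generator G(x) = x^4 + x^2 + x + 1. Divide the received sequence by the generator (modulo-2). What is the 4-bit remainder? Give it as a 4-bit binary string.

Modulo-2 division of 11101110110101011 by 10111:
  pos 0: 11101 XOR 10111 = 01010
  pos 1: 10101 XOR 10111 = 00010
  pos 4: 10101 XOR 10111 = 00010
  pos 7: 10101 XOR 10111 = 00010
  pos 10: 10010 XOR 10111 = 00101
  pos 12: 10111 XOR 10111 = 00000
Remainder = 0000 (zero — the frame passes the CRC check).

0000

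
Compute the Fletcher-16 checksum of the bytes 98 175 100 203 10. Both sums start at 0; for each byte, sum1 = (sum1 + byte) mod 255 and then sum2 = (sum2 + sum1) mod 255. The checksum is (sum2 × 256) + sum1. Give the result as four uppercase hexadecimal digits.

Running sums (mod 255):
  after byte 0 (98): sum1=98, sum2=98
  after byte 1 (175): sum1=18, sum2=116
  after byte 2 (100): sum1=118, sum2=234
  after byte 3 (203): sum1=66, sum2=45
  after byte 4 (10): sum1=76, sum2=121
Checksum = sum2·256 + sum1 = 121·256 + 76 = 31052 = 0x794C.

794C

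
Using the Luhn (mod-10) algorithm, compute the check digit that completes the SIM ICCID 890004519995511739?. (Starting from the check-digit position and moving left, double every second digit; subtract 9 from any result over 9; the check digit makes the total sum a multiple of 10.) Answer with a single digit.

5

Partial digits right→left: 9 3 7 1 1 5 5 9 9 9 1 5 4 0 0 0 9 8
Double every second digit counting from the check-digit position (so the 1st, 3rd, 5th, ... of the partial from the right).
  doubled (with −9 where >9): 9 5 2 1 9 2 8 0 9 → sum 45
  kept as-is: 3 1 5 9 9 5 0 0 8 → sum 40
Total = 45 + 40 = 85.
Check digit = (10 − (85 mod 10)) mod 10 = 5.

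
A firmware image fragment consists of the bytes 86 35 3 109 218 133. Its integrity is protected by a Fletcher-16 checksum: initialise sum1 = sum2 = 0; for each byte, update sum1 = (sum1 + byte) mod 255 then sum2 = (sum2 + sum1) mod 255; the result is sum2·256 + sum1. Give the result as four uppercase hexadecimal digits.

Running sums (mod 255):
  after byte 0 (86): sum1=86, sum2=86
  after byte 1 (35): sum1=121, sum2=207
  after byte 2 (3): sum1=124, sum2=76
  after byte 3 (109): sum1=233, sum2=54
  after byte 4 (218): sum1=196, sum2=250
  after byte 5 (133): sum1=74, sum2=69
Checksum = sum2·256 + sum1 = 69·256 + 74 = 17738 = 0x454A.

454A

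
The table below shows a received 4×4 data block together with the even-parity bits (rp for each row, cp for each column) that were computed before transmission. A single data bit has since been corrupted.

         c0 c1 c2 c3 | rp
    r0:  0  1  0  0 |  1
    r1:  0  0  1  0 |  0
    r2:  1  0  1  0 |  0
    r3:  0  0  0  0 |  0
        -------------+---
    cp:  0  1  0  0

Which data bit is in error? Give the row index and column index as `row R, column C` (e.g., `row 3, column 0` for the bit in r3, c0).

Recompute each row's even parity and compare to rp:
  r0: data parity 1, sent rp 1 → ok
  r1: data parity 1, sent rp 0 → mismatch
  r2: data parity 0, sent rp 0 → ok
  r3: data parity 0, sent rp 0 → ok
Recompute each column's even parity and compare to cp:
  c0: data parity 1, sent cp 0 → mismatch
  c1: data parity 1, sent cp 1 → ok
  c2: data parity 0, sent cp 0 → ok
  c3: data parity 0, sent cp 0 → ok
Exactly one row (r1) and one column (c0) fail → the flipped bit is at their intersection.

row 1, column 0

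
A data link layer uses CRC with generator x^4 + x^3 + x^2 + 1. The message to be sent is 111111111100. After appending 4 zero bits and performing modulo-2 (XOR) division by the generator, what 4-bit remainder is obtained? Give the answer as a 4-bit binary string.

Append 4 zeros: 1111111111000000. Divide by 11101 (XOR where the leading bit is 1):
  pos 0: 11111 XOR 11101 = 00010
  pos 3: 10111 XOR 11101 = 01010
  pos 4: 10101 XOR 11101 = 01000
  pos 5: 10001 XOR 11101 = 01100
  pos 6: 11000 XOR 11101 = 00101
  pos 8: 10100 XOR 11101 = 01001
  pos 9: 10010 XOR 11101 = 01111
  pos 10: 11110 XOR 11101 = 00011
Remainder (last 4 bits) = 0110. This is the CRC / FCS.

0110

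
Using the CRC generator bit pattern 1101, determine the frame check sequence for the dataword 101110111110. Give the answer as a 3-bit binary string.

Append 3 zeros: 101110111110000. Divide by 1101 (XOR where the leading bit is 1):
  pos 0: 1011 XOR 1101 = 0110
  pos 1: 1101 XOR 1101 = 0000
  pos 6: 1111 XOR 1101 = 0010
  pos 8: 1010 XOR 1101 = 0111
  pos 9: 1110 XOR 1101 = 0011
  pos 11: 1100 XOR 1101 = 0001
Remainder (last 3 bits) = 001. This is the CRC / FCS.

001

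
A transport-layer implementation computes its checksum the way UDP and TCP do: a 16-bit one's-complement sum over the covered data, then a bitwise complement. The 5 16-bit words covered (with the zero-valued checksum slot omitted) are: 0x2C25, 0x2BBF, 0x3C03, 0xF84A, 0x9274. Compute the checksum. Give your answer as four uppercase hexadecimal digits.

E158

One's-complement addition (fold any carry out of bit 15 back into bit 0):
  0x2C25 + 0x2BBF = 0x057E4
  0x57E4 + 0x3C03 = 0x093E7
  0x93E7 + 0xF84A = 0x18C31 → wrap carry → 0x8C32
  0x8C32 + 0x9274 = 0x11EA6 → wrap carry → 0x1EA7
One's-complement sum = 0x1EA7.
Checksum = ~0x1EA7 & 0xFFFF = 0xE158.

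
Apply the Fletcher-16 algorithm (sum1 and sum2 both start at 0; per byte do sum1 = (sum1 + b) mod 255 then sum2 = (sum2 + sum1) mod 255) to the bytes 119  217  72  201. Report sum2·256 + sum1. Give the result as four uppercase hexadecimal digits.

Running sums (mod 255):
  after byte 0 (119): sum1=119, sum2=119
  after byte 1 (217): sum1=81, sum2=200
  after byte 2 (72): sum1=153, sum2=98
  after byte 3 (201): sum1=99, sum2=197
Checksum = sum2·256 + sum1 = 197·256 + 99 = 50531 = 0xC563.

C563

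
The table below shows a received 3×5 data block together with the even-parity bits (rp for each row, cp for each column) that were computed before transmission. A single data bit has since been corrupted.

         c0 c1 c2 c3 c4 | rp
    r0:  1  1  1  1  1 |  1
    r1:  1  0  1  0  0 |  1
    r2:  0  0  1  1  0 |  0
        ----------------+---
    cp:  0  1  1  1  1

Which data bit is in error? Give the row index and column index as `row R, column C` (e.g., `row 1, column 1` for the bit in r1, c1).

Recompute each row's even parity and compare to rp:
  r0: data parity 1, sent rp 1 → ok
  r1: data parity 0, sent rp 1 → mismatch
  r2: data parity 0, sent rp 0 → ok
Recompute each column's even parity and compare to cp:
  c0: data parity 0, sent cp 0 → ok
  c1: data parity 1, sent cp 1 → ok
  c2: data parity 1, sent cp 1 → ok
  c3: data parity 0, sent cp 1 → mismatch
  c4: data parity 1, sent cp 1 → ok
Exactly one row (r1) and one column (c3) fail → the flipped bit is at their intersection.

row 1, column 3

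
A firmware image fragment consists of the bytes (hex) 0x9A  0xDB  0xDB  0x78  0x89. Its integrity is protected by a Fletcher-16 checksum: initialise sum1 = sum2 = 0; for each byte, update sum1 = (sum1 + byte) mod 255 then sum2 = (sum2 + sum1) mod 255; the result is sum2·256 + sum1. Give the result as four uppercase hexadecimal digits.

8254

Running sums (mod 255):
  after byte 0 (0x9A): sum1=154, sum2=154
  after byte 1 (0xDB): sum1=118, sum2=17
  after byte 2 (0xDB): sum1=82, sum2=99
  after byte 3 (0x78): sum1=202, sum2=46
  after byte 4 (0x89): sum1=84, sum2=130
Checksum = sum2·256 + sum1 = 130·256 + 84 = 33364 = 0x8254.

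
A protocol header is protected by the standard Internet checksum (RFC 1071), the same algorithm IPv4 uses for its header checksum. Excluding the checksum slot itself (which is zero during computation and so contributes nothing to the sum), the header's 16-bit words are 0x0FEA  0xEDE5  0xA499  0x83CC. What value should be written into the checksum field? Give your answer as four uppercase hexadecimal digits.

D9C9

One's-complement addition (fold any carry out of bit 15 back into bit 0):
  0x0FEA + 0xEDE5 = 0x0FDCF
  0xFDCF + 0xA499 = 0x1A268 → wrap carry → 0xA269
  0xA269 + 0x83CC = 0x12635 → wrap carry → 0x2636
One's-complement sum = 0x2636.
Checksum = ~0x2636 & 0xFFFF = 0xD9C9.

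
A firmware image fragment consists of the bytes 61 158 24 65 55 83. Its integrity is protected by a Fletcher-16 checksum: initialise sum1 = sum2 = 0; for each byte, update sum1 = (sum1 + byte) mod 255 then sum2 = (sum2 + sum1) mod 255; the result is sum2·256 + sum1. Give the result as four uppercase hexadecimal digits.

6EBF

Running sums (mod 255):
  after byte 0 (61): sum1=61, sum2=61
  after byte 1 (158): sum1=219, sum2=25
  after byte 2 (24): sum1=243, sum2=13
  after byte 3 (65): sum1=53, sum2=66
  after byte 4 (55): sum1=108, sum2=174
  after byte 5 (83): sum1=191, sum2=110
Checksum = sum2·256 + sum1 = 110·256 + 191 = 28351 = 0x6EBF.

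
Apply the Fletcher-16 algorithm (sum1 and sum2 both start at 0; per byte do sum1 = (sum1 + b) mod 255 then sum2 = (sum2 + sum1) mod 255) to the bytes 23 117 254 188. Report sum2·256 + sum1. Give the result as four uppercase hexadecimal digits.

7748

Running sums (mod 255):
  after byte 0 (23): sum1=23, sum2=23
  after byte 1 (117): sum1=140, sum2=163
  after byte 2 (254): sum1=139, sum2=47
  after byte 3 (188): sum1=72, sum2=119
Checksum = sum2·256 + sum1 = 119·256 + 72 = 30536 = 0x7748.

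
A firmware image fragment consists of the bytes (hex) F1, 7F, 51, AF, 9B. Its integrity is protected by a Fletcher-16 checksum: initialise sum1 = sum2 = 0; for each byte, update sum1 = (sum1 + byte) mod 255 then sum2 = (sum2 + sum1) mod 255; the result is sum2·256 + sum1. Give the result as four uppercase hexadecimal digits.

A60E

Running sums (mod 255):
  after byte 0 (F1): sum1=241, sum2=241
  after byte 1 (7F): sum1=113, sum2=99
  after byte 2 (51): sum1=194, sum2=38
  after byte 3 (AF): sum1=114, sum2=152
  after byte 4 (9B): sum1=14, sum2=166
Checksum = sum2·256 + sum1 = 166·256 + 14 = 42510 = 0xA60E.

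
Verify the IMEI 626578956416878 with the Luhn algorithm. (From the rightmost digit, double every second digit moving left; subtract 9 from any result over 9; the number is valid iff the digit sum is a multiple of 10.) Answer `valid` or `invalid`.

From the right, keep odd positions and double even positions (subtract 9 from any doubled value over 9):
  doubled (positions 2,4,...): 5 3 8 1 7 1 4 → sum 29
  kept (positions 1,3,...): 8 8 1 6 9 7 6 6 → sum 51
Total = 80.
80 mod 10 = 0, so the number is valid.

valid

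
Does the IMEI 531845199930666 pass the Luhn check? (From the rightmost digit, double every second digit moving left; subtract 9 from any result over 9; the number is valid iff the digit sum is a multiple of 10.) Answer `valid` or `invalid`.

valid

From the right, keep odd positions and double even positions (subtract 9 from any doubled value over 9):
  doubled (positions 2,4,...): 3 0 9 9 1 7 6 → sum 35
  kept (positions 1,3,...): 6 6 3 9 1 4 1 5 → sum 35
Total = 70.
70 mod 10 = 0, so the number is valid.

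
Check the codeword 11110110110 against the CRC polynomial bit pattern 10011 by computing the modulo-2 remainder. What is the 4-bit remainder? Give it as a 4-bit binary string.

Modulo-2 division of 11110110110 by 10011:
  pos 0: 11110 XOR 10011 = 01101
  pos 1: 11011 XOR 10011 = 01000
  pos 2: 10001 XOR 10011 = 00010
  pos 5: 10011 XOR 10011 = 00000
Remainder = 0000 (zero — the frame passes the CRC check).

0000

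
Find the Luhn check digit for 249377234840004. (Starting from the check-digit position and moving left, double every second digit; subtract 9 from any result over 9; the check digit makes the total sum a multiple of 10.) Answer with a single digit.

9

Partial digits right→left: 4 0 0 0 4 8 4 3 2 7 7 3 9 4 2
Double every second digit counting from the check-digit position (so the 1st, 3rd, 5th, ... of the partial from the right).
  doubled (with −9 where >9): 8 0 8 8 4 5 9 4 → sum 46
  kept as-is: 0 0 8 3 7 3 4 → sum 25
Total = 46 + 25 = 71.
Check digit = (10 − (71 mod 10)) mod 10 = 9.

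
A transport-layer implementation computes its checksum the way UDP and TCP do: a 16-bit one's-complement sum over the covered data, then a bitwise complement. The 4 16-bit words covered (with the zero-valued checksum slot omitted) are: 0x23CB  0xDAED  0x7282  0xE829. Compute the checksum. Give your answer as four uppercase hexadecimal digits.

A69A

One's-complement addition (fold any carry out of bit 15 back into bit 0):
  0x23CB + 0xDAED = 0x0FEB8
  0xFEB8 + 0x7282 = 0x1713A → wrap carry → 0x713B
  0x713B + 0xE829 = 0x15964 → wrap carry → 0x5965
One's-complement sum = 0x5965.
Checksum = ~0x5965 & 0xFFFF = 0xA69A.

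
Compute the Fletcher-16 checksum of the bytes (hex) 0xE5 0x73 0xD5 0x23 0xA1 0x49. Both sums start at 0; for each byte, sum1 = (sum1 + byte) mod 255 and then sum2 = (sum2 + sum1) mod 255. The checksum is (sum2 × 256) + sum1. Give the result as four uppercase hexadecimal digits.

F13D

Running sums (mod 255):
  after byte 0 (0xE5): sum1=229, sum2=229
  after byte 1 (0x73): sum1=89, sum2=63
  after byte 2 (0xD5): sum1=47, sum2=110
  after byte 3 (0x23): sum1=82, sum2=192
  after byte 4 (0xA1): sum1=243, sum2=180
  after byte 5 (0x49): sum1=61, sum2=241
Checksum = sum2·256 + sum1 = 241·256 + 61 = 61757 = 0xF13D.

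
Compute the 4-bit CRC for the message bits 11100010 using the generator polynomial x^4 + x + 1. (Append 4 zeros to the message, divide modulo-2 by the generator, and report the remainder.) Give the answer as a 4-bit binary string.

Append 4 zeros: 111000100000. Divide by 10011 (XOR where the leading bit is 1):
  pos 0: 11100 XOR 10011 = 01111
  pos 1: 11110 XOR 10011 = 01101
  pos 2: 11011 XOR 10011 = 01000
  pos 3: 10000 XOR 10011 = 00011
  pos 6: 11000 XOR 10011 = 01011
  pos 7: 10110 XOR 10011 = 00101
Remainder (last 4 bits) = 0101. This is the CRC / FCS.

0101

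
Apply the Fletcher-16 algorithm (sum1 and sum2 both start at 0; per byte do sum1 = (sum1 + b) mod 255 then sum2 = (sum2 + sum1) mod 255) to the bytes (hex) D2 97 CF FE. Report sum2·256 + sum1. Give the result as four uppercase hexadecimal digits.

Running sums (mod 255):
  after byte 0 (D2): sum1=210, sum2=210
  after byte 1 (97): sum1=106, sum2=61
  after byte 2 (CF): sum1=58, sum2=119
  after byte 3 (FE): sum1=57, sum2=176
Checksum = sum2·256 + sum1 = 176·256 + 57 = 45113 = 0xB039.

B039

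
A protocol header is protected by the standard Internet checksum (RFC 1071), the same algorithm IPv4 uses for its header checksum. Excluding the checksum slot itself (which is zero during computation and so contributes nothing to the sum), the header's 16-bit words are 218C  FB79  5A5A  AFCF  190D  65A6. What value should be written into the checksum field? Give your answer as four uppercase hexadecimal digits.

One's-complement addition (fold any carry out of bit 15 back into bit 0):
  0x218C + 0xFB79 = 0x11D05 → wrap carry → 0x1D06
  0x1D06 + 0x5A5A = 0x07760
  0x7760 + 0xAFCF = 0x1272F → wrap carry → 0x2730
  0x2730 + 0x190D = 0x0403D
  0x403D + 0x65A6 = 0x0A5E3
One's-complement sum = 0xA5E3.
Checksum = ~0xA5E3 & 0xFFFF = 0x5A1C.

5A1C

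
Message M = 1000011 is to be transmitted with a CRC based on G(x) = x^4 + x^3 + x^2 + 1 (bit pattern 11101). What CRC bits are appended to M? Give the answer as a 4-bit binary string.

0010

Append 4 zeros: 10000110000. Divide by 11101 (XOR where the leading bit is 1):
  pos 0: 10000 XOR 11101 = 01101
  pos 1: 11011 XOR 11101 = 00110
  pos 3: 11010 XOR 11101 = 00111
  pos 5: 11100 XOR 11101 = 00001
Remainder (last 4 bits) = 0010. This is the CRC / FCS.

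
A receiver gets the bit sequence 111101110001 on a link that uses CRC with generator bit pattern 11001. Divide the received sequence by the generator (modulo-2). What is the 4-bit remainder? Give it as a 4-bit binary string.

0000

Modulo-2 division of 111101110001 by 11001:
  pos 0: 11110 XOR 11001 = 00111
  pos 2: 11111 XOR 11001 = 00110
  pos 4: 11010 XOR 11001 = 00011
  pos 7: 11001 XOR 11001 = 00000
Remainder = 0000 (zero — the frame passes the CRC check).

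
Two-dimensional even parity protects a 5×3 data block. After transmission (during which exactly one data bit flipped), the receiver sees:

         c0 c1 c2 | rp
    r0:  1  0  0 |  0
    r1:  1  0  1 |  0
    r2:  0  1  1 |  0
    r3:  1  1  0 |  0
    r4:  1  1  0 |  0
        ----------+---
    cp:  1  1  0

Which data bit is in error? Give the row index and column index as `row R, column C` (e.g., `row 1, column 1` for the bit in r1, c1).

row 0, column 0

Recompute each row's even parity and compare to rp:
  r0: data parity 1, sent rp 0 → mismatch
  r1: data parity 0, sent rp 0 → ok
  r2: data parity 0, sent rp 0 → ok
  r3: data parity 0, sent rp 0 → ok
  r4: data parity 0, sent rp 0 → ok
Recompute each column's even parity and compare to cp:
  c0: data parity 0, sent cp 1 → mismatch
  c1: data parity 1, sent cp 1 → ok
  c2: data parity 0, sent cp 0 → ok
Exactly one row (r0) and one column (c0) fail → the flipped bit is at their intersection.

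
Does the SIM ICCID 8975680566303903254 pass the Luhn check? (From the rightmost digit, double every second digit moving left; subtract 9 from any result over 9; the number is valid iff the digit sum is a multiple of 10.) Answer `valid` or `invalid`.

invalid

From the right, keep odd positions and double even positions (subtract 9 from any doubled value over 9):
  doubled (positions 2,4,...): 1 6 9 0 3 1 7 1 9 → sum 37
  kept (positions 1,3,...): 4 2 0 3 3 6 0 6 7 8 → sum 39
Total = 76.
76 mod 10 = 6, so the number is invalid.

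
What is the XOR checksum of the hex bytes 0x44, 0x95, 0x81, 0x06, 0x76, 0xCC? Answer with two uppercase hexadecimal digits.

XOR the bytes together:
  start with 0x44
  0x44 ⊕ 0x95 = 0xD1
  0xD1 ⊕ 0x81 = 0x50
  0x50 ⊕ 0x06 = 0x56
  0x56 ⊕ 0x76 = 0x20
  0x20 ⊕ 0xCC = 0xEC

EC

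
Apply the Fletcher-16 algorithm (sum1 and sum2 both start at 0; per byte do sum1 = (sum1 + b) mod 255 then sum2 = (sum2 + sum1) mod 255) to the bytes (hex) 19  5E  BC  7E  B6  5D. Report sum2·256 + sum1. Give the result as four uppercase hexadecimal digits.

Running sums (mod 255):
  after byte 0 (19): sum1=25, sum2=25
  after byte 1 (5E): sum1=119, sum2=144
  after byte 2 (BC): sum1=52, sum2=196
  after byte 3 (7E): sum1=178, sum2=119
  after byte 4 (B6): sum1=105, sum2=224
  after byte 5 (5D): sum1=198, sum2=167
Checksum = sum2·256 + sum1 = 167·256 + 198 = 42950 = 0xA7C6.

A7C6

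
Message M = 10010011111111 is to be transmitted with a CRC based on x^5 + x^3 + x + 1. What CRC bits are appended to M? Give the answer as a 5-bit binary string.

Append 5 zeros: 1001001111111100000. Divide by 101011 (XOR where the leading bit is 1):
  pos 0: 100100 XOR 101011 = 001111
  pos 2: 111111 XOR 101011 = 010100
  pos 3: 101001 XOR 101011 = 000010
  pos 7: 101111 XOR 101011 = 000100
  pos 10: 100100 XOR 101011 = 001111
  pos 12: 111100 XOR 101011 = 010111
  pos 13: 101110 XOR 101011 = 000101
Remainder (last 5 bits) = 00101. This is the CRC / FCS.

00101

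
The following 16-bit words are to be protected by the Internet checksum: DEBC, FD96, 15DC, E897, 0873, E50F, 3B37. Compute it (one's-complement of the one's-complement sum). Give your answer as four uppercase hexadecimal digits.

FC7D

One's-complement addition (fold any carry out of bit 15 back into bit 0):
  0xDEBC + 0xFD96 = 0x1DC52 → wrap carry → 0xDC53
  0xDC53 + 0x15DC = 0x0F22F
  0xF22F + 0xE897 = 0x1DAC6 → wrap carry → 0xDAC7
  0xDAC7 + 0x0873 = 0x0E33A
  0xE33A + 0xE50F = 0x1C849 → wrap carry → 0xC84A
  0xC84A + 0x3B37 = 0x10381 → wrap carry → 0x0382
One's-complement sum = 0x0382.
Checksum = ~0x0382 & 0xFFFF = 0xFC7D.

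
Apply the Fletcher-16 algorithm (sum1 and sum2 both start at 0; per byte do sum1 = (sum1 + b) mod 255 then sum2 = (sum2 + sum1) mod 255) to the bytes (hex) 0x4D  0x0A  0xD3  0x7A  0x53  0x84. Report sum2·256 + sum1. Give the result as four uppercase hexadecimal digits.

Running sums (mod 255):
  after byte 0 (0x4D): sum1=77, sum2=77
  after byte 1 (0x0A): sum1=87, sum2=164
  after byte 2 (0xD3): sum1=43, sum2=207
  after byte 3 (0x7A): sum1=165, sum2=117
  after byte 4 (0x53): sum1=248, sum2=110
  after byte 5 (0x84): sum1=125, sum2=235
Checksum = sum2·256 + sum1 = 235·256 + 125 = 60285 = 0xEB7D.

EB7D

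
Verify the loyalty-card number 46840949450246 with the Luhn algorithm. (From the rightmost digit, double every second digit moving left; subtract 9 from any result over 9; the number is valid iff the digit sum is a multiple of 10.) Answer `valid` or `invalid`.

From the right, keep odd positions and double even positions (subtract 9 from any doubled value over 9):
  doubled (positions 2,4,...): 8 0 8 8 0 7 8 → sum 39
  kept (positions 1,3,...): 6 2 5 9 9 4 6 → sum 41
Total = 80.
80 mod 10 = 0, so the number is valid.

valid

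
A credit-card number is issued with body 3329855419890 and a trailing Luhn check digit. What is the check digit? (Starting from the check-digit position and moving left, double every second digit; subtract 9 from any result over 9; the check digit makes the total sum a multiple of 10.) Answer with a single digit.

Partial digits right→left: 0 9 8 9 1 4 5 5 8 9 2 3 3
Double every second digit counting from the check-digit position (so the 1st, 3rd, 5th, ... of the partial from the right).
  doubled (with −9 where >9): 0 7 2 1 7 4 6 → sum 27
  kept as-is: 9 9 4 5 9 3 → sum 39
Total = 27 + 39 = 66.
Check digit = (10 − (66 mod 10)) mod 10 = 4.

4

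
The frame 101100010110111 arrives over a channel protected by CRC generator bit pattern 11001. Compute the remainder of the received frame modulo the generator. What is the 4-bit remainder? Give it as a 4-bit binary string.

Modulo-2 division of 101100010110111 by 11001:
  pos 0: 10110 XOR 11001 = 01111
  pos 1: 11110 XOR 11001 = 00111
  pos 3: 11101 XOR 11001 = 00100
  pos 5: 10001 XOR 11001 = 01000
  pos 6: 10001 XOR 11001 = 01000
  pos 7: 10000 XOR 11001 = 01001
  pos 8: 10011 XOR 11001 = 01010
  pos 9: 10101 XOR 11001 = 01100
  pos 10: 11001 XOR 11001 = 00000
Remainder = 0000 (zero — the frame passes the CRC check).

0000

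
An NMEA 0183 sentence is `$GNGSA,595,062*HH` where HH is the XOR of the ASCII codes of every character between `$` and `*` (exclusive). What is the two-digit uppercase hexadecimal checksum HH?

51

XOR the ASCII codes of the payload characters:
  'G' = 0x47 → acc = 0x47
  'N' = 0x4E → acc = 0x09
  'G' = 0x47 → acc = 0x4E
  'S' = 0x53 → acc = 0x1D
  'A' = 0x41 → acc = 0x5C
  ',' = 0x2C → acc = 0x70
  '5' = 0x35 → acc = 0x45
  '9' = 0x39 → acc = 0x7C
  '5' = 0x35 → acc = 0x49
  ',' = 0x2C → acc = 0x65
  '0' = 0x30 → acc = 0x55
  '6' = 0x36 → acc = 0x63
  '2' = 0x32 → acc = 0x51
Checksum = 0x51.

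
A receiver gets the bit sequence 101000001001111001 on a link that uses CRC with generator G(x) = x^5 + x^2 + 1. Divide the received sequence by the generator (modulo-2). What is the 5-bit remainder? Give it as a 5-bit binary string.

00000

Modulo-2 division of 101000001001111001 by 100101:
  pos 0: 101000 XOR 100101 = 001101
  pos 2: 110100 XOR 100101 = 010001
  pos 3: 100011 XOR 100101 = 000110
  pos 6: 110001 XOR 100101 = 010100
  pos 7: 101001 XOR 100101 = 001100
  pos 9: 110011 XOR 100101 = 010110
  pos 10: 101100 XOR 100101 = 001001
  pos 12: 100101 XOR 100101 = 000000
Remainder = 00000 (zero — the frame passes the CRC check).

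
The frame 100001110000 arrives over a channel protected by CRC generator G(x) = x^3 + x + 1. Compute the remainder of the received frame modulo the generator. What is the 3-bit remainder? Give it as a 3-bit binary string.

Modulo-2 division of 100001110000 by 1011:
  pos 0: 1000 XOR 1011 = 0011
  pos 2: 1101 XOR 1011 = 0110
  pos 3: 1101 XOR 1011 = 0110
  pos 4: 1101 XOR 1011 = 0110
  pos 5: 1100 XOR 1011 = 0111
  pos 6: 1110 XOR 1011 = 0101
  pos 7: 1010 XOR 1011 = 0001
Remainder = 010 (nonzero — an error is detected).

010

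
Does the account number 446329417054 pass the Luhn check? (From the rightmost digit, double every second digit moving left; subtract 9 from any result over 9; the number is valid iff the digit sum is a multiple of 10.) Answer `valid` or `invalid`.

From the right, keep odd positions and double even positions (subtract 9 from any doubled value over 9):
  doubled (positions 2,4,...): 1 5 8 4 3 8 → sum 29
  kept (positions 1,3,...): 4 0 1 9 3 4 → sum 21
Total = 50.
50 mod 10 = 0, so the number is valid.

valid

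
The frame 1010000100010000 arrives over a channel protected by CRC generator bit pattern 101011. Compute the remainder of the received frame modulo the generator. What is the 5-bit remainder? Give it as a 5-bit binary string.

Modulo-2 division of 1010000100010000 by 101011:
  pos 0: 101000 XOR 101011 = 000011
  pos 4: 110100 XOR 101011 = 011111
  pos 5: 111110 XOR 101011 = 010101
  pos 6: 101011 XOR 101011 = 000000
Remainder = 00000 (zero — the frame passes the CRC check).

00000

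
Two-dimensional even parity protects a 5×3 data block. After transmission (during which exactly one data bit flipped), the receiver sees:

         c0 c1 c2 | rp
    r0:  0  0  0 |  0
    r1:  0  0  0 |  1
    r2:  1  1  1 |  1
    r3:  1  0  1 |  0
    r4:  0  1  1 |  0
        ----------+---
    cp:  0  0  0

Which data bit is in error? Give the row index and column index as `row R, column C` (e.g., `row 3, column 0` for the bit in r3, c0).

Recompute each row's even parity and compare to rp:
  r0: data parity 0, sent rp 0 → ok
  r1: data parity 0, sent rp 1 → mismatch
  r2: data parity 1, sent rp 1 → ok
  r3: data parity 0, sent rp 0 → ok
  r4: data parity 0, sent rp 0 → ok
Recompute each column's even parity and compare to cp:
  c0: data parity 0, sent cp 0 → ok
  c1: data parity 0, sent cp 0 → ok
  c2: data parity 1, sent cp 0 → mismatch
Exactly one row (r1) and one column (c2) fail → the flipped bit is at their intersection.

row 1, column 2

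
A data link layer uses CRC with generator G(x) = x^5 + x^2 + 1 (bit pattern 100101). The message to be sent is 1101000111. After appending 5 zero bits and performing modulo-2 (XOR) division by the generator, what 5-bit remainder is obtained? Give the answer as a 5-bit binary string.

11101

Append 5 zeros: 110100011100000. Divide by 100101 (XOR where the leading bit is 1):
  pos 0: 110100 XOR 100101 = 010001
  pos 1: 100010 XOR 100101 = 000111
  pos 4: 111111 XOR 100101 = 011010
  pos 5: 110100 XOR 100101 = 010001
  pos 6: 100010 XOR 100101 = 000111
  pos 9: 111000 XOR 100101 = 011101
Remainder (last 5 bits) = 11101. This is the CRC / FCS.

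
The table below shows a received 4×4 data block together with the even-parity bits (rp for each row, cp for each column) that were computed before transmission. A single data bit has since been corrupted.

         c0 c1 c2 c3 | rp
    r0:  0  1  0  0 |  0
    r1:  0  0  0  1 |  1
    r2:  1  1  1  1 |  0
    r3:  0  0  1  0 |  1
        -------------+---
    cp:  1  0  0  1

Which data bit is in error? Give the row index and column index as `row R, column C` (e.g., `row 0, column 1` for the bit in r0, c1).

row 0, column 3

Recompute each row's even parity and compare to rp:
  r0: data parity 1, sent rp 0 → mismatch
  r1: data parity 1, sent rp 1 → ok
  r2: data parity 0, sent rp 0 → ok
  r3: data parity 1, sent rp 1 → ok
Recompute each column's even parity and compare to cp:
  c0: data parity 1, sent cp 1 → ok
  c1: data parity 0, sent cp 0 → ok
  c2: data parity 0, sent cp 0 → ok
  c3: data parity 0, sent cp 1 → mismatch
Exactly one row (r0) and one column (c3) fail → the flipped bit is at their intersection.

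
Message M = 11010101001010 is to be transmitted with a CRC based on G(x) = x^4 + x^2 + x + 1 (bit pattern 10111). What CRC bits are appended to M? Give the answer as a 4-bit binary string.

0100

Append 4 zeros: 110101010010100000. Divide by 10111 (XOR where the leading bit is 1):
  pos 0: 11010 XOR 10111 = 01101
  pos 1: 11011 XOR 10111 = 01100
  pos 2: 11000 XOR 10111 = 01111
  pos 3: 11111 XOR 10111 = 01000
  pos 4: 10000 XOR 10111 = 00111
  pos 6: 11101 XOR 10111 = 01010
  pos 7: 10100 XOR 10111 = 00011
  pos 10: 11100 XOR 10111 = 01011
  pos 11: 10110 XOR 10111 = 00001
Remainder (last 4 bits) = 0100. This is the CRC / FCS.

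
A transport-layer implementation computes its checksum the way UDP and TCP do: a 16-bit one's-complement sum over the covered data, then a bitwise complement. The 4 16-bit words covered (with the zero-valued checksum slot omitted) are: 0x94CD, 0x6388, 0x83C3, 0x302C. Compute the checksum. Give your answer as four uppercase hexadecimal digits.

One's-complement addition (fold any carry out of bit 15 back into bit 0):
  0x94CD + 0x6388 = 0x0F855
  0xF855 + 0x83C3 = 0x17C18 → wrap carry → 0x7C19
  0x7C19 + 0x302C = 0x0AC45
One's-complement sum = 0xAC45.
Checksum = ~0xAC45 & 0xFFFF = 0x53BA.

53BA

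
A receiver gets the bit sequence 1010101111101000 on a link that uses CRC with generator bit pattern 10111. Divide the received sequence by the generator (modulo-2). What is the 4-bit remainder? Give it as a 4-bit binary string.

Modulo-2 division of 1010101111101000 by 10111:
  pos 0: 10101 XOR 10111 = 00010
  pos 3: 10011 XOR 10111 = 00100
  pos 5: 10011 XOR 10111 = 00100
  pos 7: 10010 XOR 10111 = 00101
  pos 9: 10110 XOR 10111 = 00001
Remainder = 0100 (nonzero — an error is detected).

0100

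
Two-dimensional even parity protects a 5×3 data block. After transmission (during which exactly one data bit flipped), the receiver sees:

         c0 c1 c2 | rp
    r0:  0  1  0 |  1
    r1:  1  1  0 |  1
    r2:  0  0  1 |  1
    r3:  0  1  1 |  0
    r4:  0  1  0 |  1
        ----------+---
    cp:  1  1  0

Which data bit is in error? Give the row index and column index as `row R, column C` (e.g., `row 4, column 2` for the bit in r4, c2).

Recompute each row's even parity and compare to rp:
  r0: data parity 1, sent rp 1 → ok
  r1: data parity 0, sent rp 1 → mismatch
  r2: data parity 1, sent rp 1 → ok
  r3: data parity 0, sent rp 0 → ok
  r4: data parity 1, sent rp 1 → ok
Recompute each column's even parity and compare to cp:
  c0: data parity 1, sent cp 1 → ok
  c1: data parity 0, sent cp 1 → mismatch
  c2: data parity 0, sent cp 0 → ok
Exactly one row (r1) and one column (c1) fail → the flipped bit is at their intersection.

row 1, column 1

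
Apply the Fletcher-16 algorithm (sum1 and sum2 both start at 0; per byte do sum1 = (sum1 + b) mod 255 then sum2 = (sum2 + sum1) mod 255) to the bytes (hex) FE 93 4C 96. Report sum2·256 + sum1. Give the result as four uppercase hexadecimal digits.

E575

Running sums (mod 255):
  after byte 0 (FE): sum1=254, sum2=254
  after byte 1 (93): sum1=146, sum2=145
  after byte 2 (4C): sum1=222, sum2=112
  after byte 3 (96): sum1=117, sum2=229
Checksum = sum2·256 + sum1 = 229·256 + 117 = 58741 = 0xE575.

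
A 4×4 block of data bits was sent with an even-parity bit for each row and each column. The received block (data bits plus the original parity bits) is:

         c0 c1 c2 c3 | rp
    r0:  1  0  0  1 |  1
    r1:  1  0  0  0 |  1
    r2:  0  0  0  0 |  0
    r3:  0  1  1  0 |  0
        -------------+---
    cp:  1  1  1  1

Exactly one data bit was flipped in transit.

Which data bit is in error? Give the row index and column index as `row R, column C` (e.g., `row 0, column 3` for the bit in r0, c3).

row 0, column 0

Recompute each row's even parity and compare to rp:
  r0: data parity 0, sent rp 1 → mismatch
  r1: data parity 1, sent rp 1 → ok
  r2: data parity 0, sent rp 0 → ok
  r3: data parity 0, sent rp 0 → ok
Recompute each column's even parity and compare to cp:
  c0: data parity 0, sent cp 1 → mismatch
  c1: data parity 1, sent cp 1 → ok
  c2: data parity 1, sent cp 1 → ok
  c3: data parity 1, sent cp 1 → ok
Exactly one row (r0) and one column (c0) fail → the flipped bit is at their intersection.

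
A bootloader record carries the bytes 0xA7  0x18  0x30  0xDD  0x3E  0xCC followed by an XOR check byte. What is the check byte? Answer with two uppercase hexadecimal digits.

A0

XOR the bytes together:
  start with 0xA7
  0xA7 ⊕ 0x18 = 0xBF
  0xBF ⊕ 0x30 = 0x8F
  0x8F ⊕ 0xDD = 0x52
  0x52 ⊕ 0x3E = 0x6C
  0x6C ⊕ 0xCC = 0xA0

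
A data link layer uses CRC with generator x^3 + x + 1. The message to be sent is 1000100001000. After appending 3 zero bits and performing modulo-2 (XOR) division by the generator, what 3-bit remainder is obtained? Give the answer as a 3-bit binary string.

Append 3 zeros: 1000100001000000. Divide by 1011 (XOR where the leading bit is 1):
  pos 0: 1000 XOR 1011 = 0011
  pos 2: 1110 XOR 1011 = 0101
  pos 3: 1010 XOR 1011 = 0001
  pos 6: 1001 XOR 1011 = 0010
  pos 8: 1000 XOR 1011 = 0011
  pos 10: 1100 XOR 1011 = 0111
  pos 11: 1110 XOR 1011 = 0101
  pos 12: 1010 XOR 1011 = 0001
Remainder (last 3 bits) = 001. This is the CRC / FCS.

001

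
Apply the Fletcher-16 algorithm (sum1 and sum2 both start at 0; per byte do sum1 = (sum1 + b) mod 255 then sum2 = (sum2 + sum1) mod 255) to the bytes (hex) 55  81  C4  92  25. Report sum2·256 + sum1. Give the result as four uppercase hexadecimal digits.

4953

Running sums (mod 255):
  after byte 0 (55): sum1=85, sum2=85
  after byte 1 (81): sum1=214, sum2=44
  after byte 2 (C4): sum1=155, sum2=199
  after byte 3 (92): sum1=46, sum2=245
  after byte 4 (25): sum1=83, sum2=73
Checksum = sum2·256 + sum1 = 73·256 + 83 = 18771 = 0x4953.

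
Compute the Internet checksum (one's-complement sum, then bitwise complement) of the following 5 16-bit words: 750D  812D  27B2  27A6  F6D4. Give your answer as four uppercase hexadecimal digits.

One's-complement addition (fold any carry out of bit 15 back into bit 0):
  0x750D + 0x812D = 0x0F63A
  0xF63A + 0x27B2 = 0x11DEC → wrap carry → 0x1DED
  0x1DED + 0x27A6 = 0x04593
  0x4593 + 0xF6D4 = 0x13C67 → wrap carry → 0x3C68
One's-complement sum = 0x3C68.
Checksum = ~0x3C68 & 0xFFFF = 0xC397.

C397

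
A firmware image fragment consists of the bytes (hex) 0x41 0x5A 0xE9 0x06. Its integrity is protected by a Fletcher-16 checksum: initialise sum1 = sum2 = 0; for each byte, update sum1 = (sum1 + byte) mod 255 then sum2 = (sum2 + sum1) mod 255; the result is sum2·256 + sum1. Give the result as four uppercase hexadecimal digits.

ED8B

Running sums (mod 255):
  after byte 0 (0x41): sum1=65, sum2=65
  after byte 1 (0x5A): sum1=155, sum2=220
  after byte 2 (0xE9): sum1=133, sum2=98
  after byte 3 (0x06): sum1=139, sum2=237
Checksum = sum2·256 + sum1 = 237·256 + 139 = 60811 = 0xED8B.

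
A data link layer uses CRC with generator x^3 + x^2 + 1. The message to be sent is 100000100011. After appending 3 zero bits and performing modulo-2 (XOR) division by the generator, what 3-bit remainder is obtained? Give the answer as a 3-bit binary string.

Append 3 zeros: 100000100011000. Divide by 1101 (XOR where the leading bit is 1):
  pos 0: 1000 XOR 1101 = 0101
  pos 1: 1010 XOR 1101 = 0111
  pos 2: 1110 XOR 1101 = 0011
  pos 4: 1110 XOR 1101 = 0011
  pos 6: 1100 XOR 1101 = 0001
  pos 9: 1110 XOR 1101 = 0011
  pos 11: 1100 XOR 1101 = 0001
Remainder (last 3 bits) = 001. This is the CRC / FCS.

001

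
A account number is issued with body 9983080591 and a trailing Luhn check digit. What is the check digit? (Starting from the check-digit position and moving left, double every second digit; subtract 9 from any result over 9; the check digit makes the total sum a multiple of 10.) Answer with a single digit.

Partial digits right→left: 1 9 5 0 8 0 3 8 9 9
Double every second digit counting from the check-digit position (so the 1st, 3rd, 5th, ... of the partial from the right).
  doubled (with −9 where >9): 2 1 7 6 9 → sum 25
  kept as-is: 9 0 0 8 9 → sum 26
Total = 25 + 26 = 51.
Check digit = (10 − (51 mod 10)) mod 10 = 9.

9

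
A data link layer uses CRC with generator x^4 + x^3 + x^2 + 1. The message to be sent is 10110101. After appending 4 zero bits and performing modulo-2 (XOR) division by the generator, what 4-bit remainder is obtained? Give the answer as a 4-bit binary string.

1000

Append 4 zeros: 101101010000. Divide by 11101 (XOR where the leading bit is 1):
  pos 0: 10110 XOR 11101 = 01011
  pos 1: 10111 XOR 11101 = 01010
  pos 2: 10100 XOR 11101 = 01001
  pos 3: 10011 XOR 11101 = 01110
  pos 4: 11100 XOR 11101 = 00001
Remainder (last 4 bits) = 1000. This is the CRC / FCS.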